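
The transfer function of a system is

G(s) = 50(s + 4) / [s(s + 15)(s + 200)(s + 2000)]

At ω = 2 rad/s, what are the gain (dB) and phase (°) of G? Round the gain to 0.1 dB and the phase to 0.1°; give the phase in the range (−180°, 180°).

At s = jω = j2:
zero (s+4): 4 + j2 → |·| = √(4²+2²) = √20 ≈ 4.4721, ∠ = arctan(2/4) ≈ 26.57°
pole (s+15): 15 + j2 → |·| = √(15²+2²) = √229 ≈ 15.133, ∠ = arctan(2/15) ≈ 7.59°
pole (s+200): 200 + j2 → |·| = √(200²+2²) = √40004 ≈ 200.01, ∠ = arctan(2/200) ≈ 0.57°
pole (s+2000): 2000 + j2 → |·| = √(2000²+2²) = √4000004 ≈ 2000, ∠ = arctan(2/2000) ≈ 0.06°
pole at origin: |s| = 2, ∠ = 90.00° (in denominator)
|G| = 50 · 4.4721 / 1.2107e+07 ≈ 1.8469e-05
Gain = 20 log₁₀(1.8469e-05) ≈ -94.67 dB
∠G = 26.57° − 98.22° = -71.65°

-94.7 dB, -71.7°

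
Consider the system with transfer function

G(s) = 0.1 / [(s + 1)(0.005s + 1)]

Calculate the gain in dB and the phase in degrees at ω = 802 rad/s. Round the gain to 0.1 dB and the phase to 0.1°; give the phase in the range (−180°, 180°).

At ω = 802 rad/s:
pole (1 + j802·1) = 1 + j802 → |·| ≈ 802, ∠ ≈ 89.93°
pole (1 + j802·0.005) = 1 + j4.01 → |·| ≈ 4.1328, ∠ ≈ 76.00°
|G| = 0.1 · 1 / (802 · 4.1328) ≈ 3.017e-05
Gain = 20 log₁₀(3.017e-05) ≈ -90.41 dB
∠G = (0°) − (89.93° + 76.00°) = -165.93°

-90.4 dB, -165.9°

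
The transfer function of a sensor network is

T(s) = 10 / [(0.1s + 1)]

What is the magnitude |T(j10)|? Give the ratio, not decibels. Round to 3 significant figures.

At ω = 10 rad/s:
pole (1 + j10·0.1) = 1 + j1 → |·| ≈ 1.4142, ∠ ≈ 45.00°
|T| = 10 · 1 / (1.4142) ≈ 7.0711

7.07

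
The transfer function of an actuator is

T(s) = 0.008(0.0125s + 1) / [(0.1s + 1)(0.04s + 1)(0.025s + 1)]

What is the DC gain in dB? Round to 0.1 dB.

T(0) = 0.008 · 1 / 1 = 0.008
20 log₁₀(0.008) ≈ -41.94 dB

-41.9 dB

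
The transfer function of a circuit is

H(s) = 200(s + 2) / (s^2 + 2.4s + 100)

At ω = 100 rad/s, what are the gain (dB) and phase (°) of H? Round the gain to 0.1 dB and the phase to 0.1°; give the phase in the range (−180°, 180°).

6.1 dB, -89.8°

At s = jω = j100:
zero (s+2): 2 + j100 → |·| = √(2²+100²) = √10004 ≈ 100.02, ∠ = arctan(100/2) ≈ 88.85°
quadratic: (j100)² + 2.4·j100 + 100 = -9900 + j240 → |·| ≈ 9902.9, ∠ ≈ 178.61°
|H| = 200 · 100.02 / 9902.9 ≈ 2.02
Gain = 20 log₁₀(2.02) ≈ 6.11 dB
∠H = 88.85° − 178.61° = -89.76°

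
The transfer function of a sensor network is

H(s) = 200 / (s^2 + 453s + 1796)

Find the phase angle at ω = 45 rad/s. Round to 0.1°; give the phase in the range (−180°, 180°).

-90.6°

Substitute s = j45:
Numerator: 200 = 200 + j0
Denominator: (j45)^2 + 453(j45) + 1796 = -229 + j20385
|N| = √(200² + 0²) ≈ 200, ∠N ≈ 0.00°
|D| = √(229² + 20385²) ≈ 20386, ∠D ≈ 90.64°
∠H = 0.00° − 90.64° = -90.64°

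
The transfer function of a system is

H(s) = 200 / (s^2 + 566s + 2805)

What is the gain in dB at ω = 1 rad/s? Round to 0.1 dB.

-23.1 dB

Substitute s = j1:
Numerator: 200 = 200 + j0
Denominator: (j1)^2 + 566(j1) + 2805 = 2804 + j566
|N| = √(200² + 0²) ≈ 200, ∠N ≈ 0.00°
|D| = √(2804² + 566²) ≈ 2860.6, ∠D ≈ 11.41°
|H| = 200 / 2860.6 ≈ 0.069915
Gain = 20 log₁₀(0.069915) ≈ -23.11 dB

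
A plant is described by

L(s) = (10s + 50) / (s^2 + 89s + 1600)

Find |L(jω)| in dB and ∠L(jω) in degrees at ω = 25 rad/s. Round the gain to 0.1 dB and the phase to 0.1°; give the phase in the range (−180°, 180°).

-19.6 dB, 12.4°

Substitute s = j25:
Numerator: 10(j25) + 50 = 50 + j250
Denominator: (j25)^2 + 89(j25) + 1600 = 975 + j2225
|N| = √(50² + 250²) ≈ 254.95, ∠N ≈ 78.69°
|D| = √(975² + 2225²) ≈ 2429.2, ∠D ≈ 66.34°
|L| = 254.95 / 2429.2 ≈ 0.10495
Gain = 20 log₁₀(0.10495) ≈ -19.58 dB
∠L = 78.69° − 66.34° = 12.35°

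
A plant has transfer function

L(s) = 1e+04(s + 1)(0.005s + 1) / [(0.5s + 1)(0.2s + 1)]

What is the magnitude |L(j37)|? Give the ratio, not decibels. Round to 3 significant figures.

2.72e+03

At ω = 37 rad/s:
zero (1 + j37·1) = 1 + j37 → |·| ≈ 37.014, ∠ ≈ 88.45°
zero (1 + j37·0.005) = 1 + j0.185 → |·| ≈ 1.017, ∠ ≈ 10.48°
pole (1 + j37·0.5) = 1 + j18.5 → |·| ≈ 18.527, ∠ ≈ 86.91°
pole (1 + j37·0.2) = 1 + j7.4 → |·| ≈ 7.4673, ∠ ≈ 82.30°
|L| = 1e+04 · 37.014 · 1.017 / (18.527 · 7.4673) ≈ 2720.9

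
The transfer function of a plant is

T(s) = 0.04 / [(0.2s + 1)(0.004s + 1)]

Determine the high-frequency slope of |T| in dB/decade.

Each pole contributes −20 dB/decade at high frequency; each zero contributes +20 dB/decade.
Net: 0 zero(s) − 2 pole(s) → -40 dB/decade.

-40 dB/decade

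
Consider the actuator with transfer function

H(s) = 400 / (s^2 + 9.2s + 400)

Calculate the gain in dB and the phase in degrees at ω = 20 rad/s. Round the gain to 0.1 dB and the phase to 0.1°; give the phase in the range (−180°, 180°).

6.7 dB, -90.0°

At s = jω = j20:
quadratic: (j20)² + 9.2·j20 + 400 = 0 + j184 → |·| ≈ 184, ∠ ≈ 90.00°
|H| = 400 / 184 ≈ 2.1739
Gain = 20 log₁₀(2.1739) ≈ 6.74 dB
∠H = 0.00° − 90.00° = -90.00°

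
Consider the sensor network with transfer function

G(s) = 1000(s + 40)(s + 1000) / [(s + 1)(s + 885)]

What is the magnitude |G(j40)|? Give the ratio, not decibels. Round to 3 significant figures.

At s = jω = j40:
zero (s+40): 40 + j40 → |·| = √(40²+40²) = √3200 ≈ 56.569, ∠ = arctan(40/40) ≈ 45.00°
zero (s+1000): 1000 + j40 → |·| = √(1000²+40²) = √1001600 ≈ 1000.8, ∠ = arctan(40/1000) ≈ 2.29°
pole (s+1): 1 + j40 → |·| = √(1²+40²) = √1601 ≈ 40.012, ∠ = arctan(40/1) ≈ 88.57°
pole (s+885): 885 + j40 → |·| = √(885²+40²) = √784825 ≈ 885.9, ∠ = arctan(40/885) ≈ 2.59°
|G| = 1000 · 56614 / 35447 ≈ 1597.1

1.60e+03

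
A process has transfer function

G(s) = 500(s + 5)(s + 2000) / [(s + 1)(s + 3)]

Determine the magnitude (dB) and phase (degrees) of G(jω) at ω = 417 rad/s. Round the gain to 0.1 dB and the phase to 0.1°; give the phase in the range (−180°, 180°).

67.8 dB, -78.4°

At s = jω = j417:
zero (s+5): 5 + j417 → |·| = √(5²+417²) = √173914 ≈ 417.03, ∠ = arctan(417/5) ≈ 89.31°
zero (s+2000): 2000 + j417 → |·| = √(2000²+417²) = √4173889 ≈ 2043, ∠ = arctan(417/2000) ≈ 11.78°
pole (s+1): 1 + j417 → |·| = √(1²+417²) = √173890 ≈ 417, ∠ = arctan(417/1) ≈ 89.86°
pole (s+3): 3 + j417 → |·| = √(3²+417²) = √173898 ≈ 417.01, ∠ = arctan(417/3) ≈ 89.59°
|G| = 500 · 8.5199e+05 / 1.7389e+05 ≈ 2449.8
Gain = 20 log₁₀(2449.8) ≈ 67.78 dB
∠G = 101.09° − 179.45° = -78.36°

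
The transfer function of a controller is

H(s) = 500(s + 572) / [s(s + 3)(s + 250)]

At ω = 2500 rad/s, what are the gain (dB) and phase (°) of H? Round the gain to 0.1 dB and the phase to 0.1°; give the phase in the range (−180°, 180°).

At s = jω = j2500:
zero (s+572): 572 + j2500 → |·| = √(572²+2500²) = √6577184 ≈ 2564.6, ∠ = arctan(2500/572) ≈ 77.11°
pole (s+3): 3 + j2500 → |·| = √(3²+2500²) = √6250009 ≈ 2500, ∠ = arctan(2500/3) ≈ 89.93°
pole (s+250): 250 + j2500 → |·| = √(250²+2500²) = √6312500 ≈ 2512.5, ∠ = arctan(2500/250) ≈ 84.29°
pole at origin: |s| = 2500, ∠ = 90.00° (in denominator)
|H| = 500 · 2564.6 / 1.5703e+10 ≈ 8.166e-05
Gain = 20 log₁₀(8.166e-05) ≈ -81.76 dB
∠H = 77.11° − 264.22° = -187.11° ≡ 172.89° (principal value)

-81.8 dB, 172.9°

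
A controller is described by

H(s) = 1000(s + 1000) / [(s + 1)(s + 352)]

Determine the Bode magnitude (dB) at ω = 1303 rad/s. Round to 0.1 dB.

-0.6 dB

At s = jω = j1303:
zero (s+1000): 1000 + j1303 → |·| = √(1000²+1303²) = √2697809 ≈ 1642.5, ∠ = arctan(1303/1000) ≈ 52.50°
pole (s+1): 1 + j1303 → |·| = √(1²+1303²) = √1697810 ≈ 1303, ∠ = arctan(1303/1) ≈ 89.96°
pole (s+352): 352 + j1303 → |·| = √(352²+1303²) = √1821713 ≈ 1349.7, ∠ = arctan(1303/352) ≈ 74.88°
|H| = 1000 · 1642.5 / 1.7587e+06 ≈ 0.93393
Gain = 20 log₁₀(0.93393) ≈ -0.59 dB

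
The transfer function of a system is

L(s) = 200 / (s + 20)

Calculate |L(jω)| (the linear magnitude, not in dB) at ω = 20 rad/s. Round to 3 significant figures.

At s = jω = j20:
pole (s+20): 20 + j20 → |·| = √(20²+20²) = √800 ≈ 28.284, ∠ = arctan(20/20) ≈ 45.00°
|L| = 200 / 28.284 ≈ 7.0711

7.07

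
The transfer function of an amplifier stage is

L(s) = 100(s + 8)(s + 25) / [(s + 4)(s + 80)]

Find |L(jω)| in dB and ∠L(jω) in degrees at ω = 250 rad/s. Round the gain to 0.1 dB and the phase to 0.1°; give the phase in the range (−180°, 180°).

39.6 dB, 11.1°

At s = jω = j250:
zero (s+8): 8 + j250 → |·| = √(8²+250²) = √62564 ≈ 250.13, ∠ = arctan(250/8) ≈ 88.17°
zero (s+25): 25 + j250 → |·| = √(25²+250²) = √63125 ≈ 251.25, ∠ = arctan(250/25) ≈ 84.29°
pole (s+4): 4 + j250 → |·| = √(4²+250²) = √62516 ≈ 250.03, ∠ = arctan(250/4) ≈ 89.08°
pole (s+80): 80 + j250 → |·| = √(80²+250²) = √68900 ≈ 262.49, ∠ = arctan(250/80) ≈ 72.26°
|L| = 100 · 62845 / 65630 ≈ 95.757
Gain = 20 log₁₀(95.757) ≈ 39.62 dB
∠L = 172.46° − 161.34° = 11.12°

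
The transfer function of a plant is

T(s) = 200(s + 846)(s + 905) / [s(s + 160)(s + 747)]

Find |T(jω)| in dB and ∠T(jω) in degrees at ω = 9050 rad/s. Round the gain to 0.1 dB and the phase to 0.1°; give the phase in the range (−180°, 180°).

-33.1 dB, -95.3°

At s = jω = j9050:
zero (s+846): 846 + j9050 → |·| = √(846²+9050²) = √82618216 ≈ 9089.5, ∠ = arctan(9050/846) ≈ 84.66°
zero (s+905): 905 + j9050 → |·| = √(905²+9050²) = √82721525 ≈ 9095.1, ∠ = arctan(9050/905) ≈ 84.29°
pole (s+160): 160 + j9050 → |·| = √(160²+9050²) = √81928100 ≈ 9051.4, ∠ = arctan(9050/160) ≈ 88.99°
pole (s+747): 747 + j9050 → |·| = √(747²+9050²) = √82460509 ≈ 9080.8, ∠ = arctan(9050/747) ≈ 85.28°
pole at origin: |s| = 9050, ∠ = 90.00° (in denominator)
|T| = 200 · 8.267e+07 / 7.4386e+11 ≈ 0.022227
Gain = 20 log₁₀(0.022227) ≈ -33.06 dB
∠T = 168.95° − 264.27° = -95.32°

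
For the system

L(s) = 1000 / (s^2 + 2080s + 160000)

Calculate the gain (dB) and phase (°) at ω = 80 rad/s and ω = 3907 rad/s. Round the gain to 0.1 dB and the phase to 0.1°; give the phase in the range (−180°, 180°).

Substitute s = j80:
Numerator: 1000 = 1000 + j0
Denominator: (j80)^2 + 2080(j80) + 160000 = 153600 + j166400
|N| = √(1000² + 0²) ≈ 1000, ∠N ≈ 0.00°
|D| = √(153600² + 166400²) ≈ 2.2646e+05, ∠D ≈ 47.29°
|L| = 1000 / 2.2646e+05 ≈ 0.0044158
Gain = 20 log₁₀(0.0044158) ≈ -47.10 dB
∠L = 0.00° − 47.29° = -47.29°

Substitute s = j3907:
Numerator: 1000 = 1000 + j0
Denominator: (j3907)^2 + 2080(j3907) + 160000 = -15104649 + j8126560
|N| = √(1000² + 0²) ≈ 1000, ∠N ≈ 0.00°
|D| = √(15104649² + 8126560²) ≈ 1.7152e+07, ∠D ≈ 151.72°
|L| = 1000 / 1.7152e+07 ≈ 5.8302e-05
Gain = 20 log₁₀(5.8302e-05) ≈ -84.69 dB
∠L = 0.00° − 151.72° = -151.72°

ω = 80: -47.1 dB, -47.3°; ω = 3907: -84.7 dB, -151.7°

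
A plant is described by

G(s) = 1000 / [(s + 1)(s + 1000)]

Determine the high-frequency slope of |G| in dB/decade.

-40 dB/decade

Each pole contributes −20 dB/decade at high frequency; each zero contributes +20 dB/decade.
Net: 0 zero(s) − 2 pole(s) → -40 dB/decade.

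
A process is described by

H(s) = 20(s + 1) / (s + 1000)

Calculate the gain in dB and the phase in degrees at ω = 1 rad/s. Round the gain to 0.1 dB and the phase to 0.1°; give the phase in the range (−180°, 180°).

At s = jω = j1:
zero (s+1): 1 + j1 → |·| = √(1²+1²) = √2 ≈ 1.4142, ∠ = arctan(1/1) ≈ 45.00°
pole (s+1000): 1000 + j1 → |·| = √(1000²+1²) = √1000001 ≈ 1000, ∠ = arctan(1/1000) ≈ 0.06°
|H| = 20 · 1.4142 / 1000 ≈ 0.028284
Gain = 20 log₁₀(0.028284) ≈ -30.97 dB
∠H = 45.00° − 0.06° = 44.94°

-31.0 dB, 44.9°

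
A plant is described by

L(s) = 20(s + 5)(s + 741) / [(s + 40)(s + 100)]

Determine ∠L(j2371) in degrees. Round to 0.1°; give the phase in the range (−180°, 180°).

At s = jω = j2371:
zero (s+5): 5 + j2371 → |·| = √(5²+2371²) = √5621666 ≈ 2371, ∠ = arctan(2371/5) ≈ 89.88°
zero (s+741): 741 + j2371 → |·| = √(741²+2371²) = √6170722 ≈ 2484.1, ∠ = arctan(2371/741) ≈ 72.64°
pole (s+40): 40 + j2371 → |·| = √(40²+2371²) = √5623241 ≈ 2371.3, ∠ = arctan(2371/40) ≈ 89.03°
pole (s+100): 100 + j2371 → |·| = √(100²+2371²) = √5631641 ≈ 2373.1, ∠ = arctan(2371/100) ≈ 87.58°
∠L = 162.52° − 176.61° = -14.09°

-14.1°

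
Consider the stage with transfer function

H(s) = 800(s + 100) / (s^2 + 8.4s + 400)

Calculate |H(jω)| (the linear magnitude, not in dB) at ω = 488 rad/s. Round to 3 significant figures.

1.68

At s = jω = j488:
zero (s+100): 100 + j488 → |·| = √(100²+488²) = √248144 ≈ 498.14, ∠ = arctan(488/100) ≈ 78.42°
quadratic: (j488)² + 8.4·j488 + 400 = -237744 + j4099.2 → |·| ≈ 2.3778e+05, ∠ ≈ 179.01°
|H| = 800 · 498.14 / 2.3778e+05 ≈ 1.676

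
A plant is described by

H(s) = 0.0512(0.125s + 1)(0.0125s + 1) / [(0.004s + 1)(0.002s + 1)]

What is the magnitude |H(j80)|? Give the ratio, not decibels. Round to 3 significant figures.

0.684

At ω = 80 rad/s:
zero (1 + j80·0.125) = 1 + j10 → |·| ≈ 10.05, ∠ ≈ 84.29°
zero (1 + j80·0.0125) = 1 + j1 → |·| ≈ 1.4142, ∠ ≈ 45.00°
pole (1 + j80·0.004) = 1 + j0.32 → |·| ≈ 1.05, ∠ ≈ 17.74°
pole (1 + j80·0.002) = 1 + j0.16 → |·| ≈ 1.0127, ∠ ≈ 9.09°
|H| = 0.0512 · 10.05 · 1.4142 / (1.05 · 1.0127) ≈ 0.68435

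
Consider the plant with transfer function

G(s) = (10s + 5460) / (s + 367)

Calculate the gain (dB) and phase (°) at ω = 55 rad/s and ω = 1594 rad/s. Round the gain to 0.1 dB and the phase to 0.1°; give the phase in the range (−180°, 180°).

ω = 55: 23.4 dB, -2.8°; ω = 1594: 20.3 dB, -5.9°

Substitute s = j55:
Numerator: 10(j55) + 5460 = 5460 + j550
Denominator: (j55) + 367 = 367 + j55
|N| = √(5460² + 550²) ≈ 5487.6, ∠N ≈ 5.75°
|D| = √(367² + 55²) ≈ 371.1, ∠D ≈ 8.52°
|G| = 5487.6 / 371.1 ≈ 14.787
Gain = 20 log₁₀(14.787) ≈ 23.40 dB
∠G = 5.75° − 8.52° = -2.77°

Substitute s = j1594:
Numerator: 10(j1594) + 5460 = 5460 + j15940
Denominator: (j1594) + 367 = 367 + j1594
|N| = √(5460² + 15940²) ≈ 16849, ∠N ≈ 71.09°
|D| = √(367² + 1594²) ≈ 1635.7, ∠D ≈ 77.03°
|G| = 16849 / 1635.7 ≈ 10.301
Gain = 20 log₁₀(10.301) ≈ 20.26 dB
∠G = 71.09° − 77.03° = -5.94°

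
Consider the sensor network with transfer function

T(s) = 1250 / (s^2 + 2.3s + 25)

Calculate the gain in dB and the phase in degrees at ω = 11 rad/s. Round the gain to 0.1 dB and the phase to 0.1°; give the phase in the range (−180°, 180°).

22.0 dB, -165.2°

At s = jω = j11:
quadratic: (j11)² + 2.3·j11 + 25 = -96 + j25.3 → |·| ≈ 99.278, ∠ ≈ 165.24°
|T| = 1250 / 99.278 ≈ 12.591
Gain = 20 log₁₀(12.591) ≈ 22.00 dB
∠T = 0.00° − 165.24° = -165.24°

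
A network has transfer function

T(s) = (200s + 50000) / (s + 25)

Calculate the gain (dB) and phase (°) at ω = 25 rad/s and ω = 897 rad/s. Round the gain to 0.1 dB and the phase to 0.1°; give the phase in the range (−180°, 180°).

Substitute s = j25:
Numerator: 200(j25) + 50000 = 50000 + j5000
Denominator: (j25) + 25 = 25 + j25
|N| = √(50000² + 5000²) ≈ 50249, ∠N ≈ 5.71°
|D| = √(25² + 25²) ≈ 35.355, ∠D ≈ 45.00°
|T| = 50249 / 35.355 ≈ 1421.3
Gain = 20 log₁₀(1421.3) ≈ 63.05 dB
∠T = 5.71° − 45.00° = -39.29°

Substitute s = j897:
Numerator: 200(j897) + 50000 = 50000 + j179400
Denominator: (j897) + 25 = 25 + j897
|N| = √(50000² + 179400²) ≈ 1.8624e+05, ∠N ≈ 74.43°
|D| = √(25² + 897²) ≈ 897.35, ∠D ≈ 88.40°
|T| = 1.8624e+05 / 897.35 ≈ 207.54
Gain = 20 log₁₀(207.54) ≈ 46.34 dB
∠T = 74.43° − 88.40° = -13.97°

ω = 25: 63.1 dB, -39.3°; ω = 897: 46.3 dB, -14.0°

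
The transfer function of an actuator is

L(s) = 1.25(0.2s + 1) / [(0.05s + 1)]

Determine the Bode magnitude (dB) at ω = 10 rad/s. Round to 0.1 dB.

At ω = 10 rad/s:
zero (1 + j10·0.2) = 1 + j2 → |·| ≈ 2.2361, ∠ ≈ 63.43°
pole (1 + j10·0.05) = 1 + j0.5 → |·| ≈ 1.118, ∠ ≈ 26.57°
|L| = 1.25 · 2.2361 / (1.118) ≈ 2.5001
Gain = 20 log₁₀(2.5001) ≈ 7.96 dB

8.0 dB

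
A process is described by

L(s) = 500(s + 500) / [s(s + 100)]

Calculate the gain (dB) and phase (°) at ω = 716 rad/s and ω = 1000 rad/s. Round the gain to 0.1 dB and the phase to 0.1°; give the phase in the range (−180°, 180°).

ω = 716: -1.5 dB, -117.0°; ω = 1000: -5.1 dB, -110.9°

At s = jω = j716:
zero (s+500): 500 + j716 → |·| = √(500²+716²) = √762656 ≈ 873.3, ∠ = arctan(716/500) ≈ 55.07°
pole (s+100): 100 + j716 → |·| = √(100²+716²) = √522656 ≈ 722.95, ∠ = arctan(716/100) ≈ 82.05°
pole at origin: |s| = 716, ∠ = 90.00° (in denominator)
|L| = 500 · 873.3 / 5.1763e+05 ≈ 0.84356
Gain = 20 log₁₀(0.84356) ≈ -1.48 dB
∠L = 55.07° − 172.05° = -116.98°

At s = jω = j1000:
zero (s+500): 500 + j1000 → |·| = √(500²+1000²) = √1250000 ≈ 1118, ∠ = arctan(1000/500) ≈ 63.43°
pole (s+100): 100 + j1000 → |·| = √(100²+1000²) = √1010000 ≈ 1005, ∠ = arctan(1000/100) ≈ 84.29°
pole at origin: |s| = 1000, ∠ = 90.00° (in denominator)
|L| = 500 · 1118 / 1.005e+06 ≈ 0.55622
Gain = 20 log₁₀(0.55622) ≈ -5.10 dB
∠L = 63.43° − 174.29° = -110.86°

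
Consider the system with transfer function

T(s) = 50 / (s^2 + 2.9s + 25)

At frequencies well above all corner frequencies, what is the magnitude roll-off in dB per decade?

-40 dB/decade

Each pole contributes −20 dB/decade at high frequency; each zero contributes +20 dB/decade.
Net: 0 zero(s) − 2 pole(s) → -40 dB/decade.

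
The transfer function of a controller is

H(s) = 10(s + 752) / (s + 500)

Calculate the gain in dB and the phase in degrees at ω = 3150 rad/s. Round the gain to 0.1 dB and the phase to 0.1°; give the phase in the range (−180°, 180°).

At s = jω = j3150:
zero (s+752): 752 + j3150 → |·| = √(752²+3150²) = √10488004 ≈ 3238.5, ∠ = arctan(3150/752) ≈ 76.57°
pole (s+500): 500 + j3150 → |·| = √(500²+3150²) = √10172500 ≈ 3189.4, ∠ = arctan(3150/500) ≈ 80.98°
|H| = 10 · 3238.5 / 3189.4 ≈ 10.154
Gain = 20 log₁₀(10.154) ≈ 20.13 dB
∠H = 76.57° − 80.98° = -4.41°

20.1 dB, -4.4°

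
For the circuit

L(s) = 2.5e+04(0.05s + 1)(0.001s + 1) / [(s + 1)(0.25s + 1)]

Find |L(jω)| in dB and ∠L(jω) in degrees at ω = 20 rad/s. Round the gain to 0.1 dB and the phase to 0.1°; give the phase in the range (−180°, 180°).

50.8 dB, -119.7°

At ω = 20 rad/s:
zero (1 + j20·0.05) = 1 + j1 → |·| ≈ 1.4142, ∠ ≈ 45.00°
zero (1 + j20·0.001) = 1 + j0.02 → |·| ≈ 1.0002, ∠ ≈ 1.15°
pole (1 + j20·1) = 1 + j20 → |·| ≈ 20.025, ∠ ≈ 87.14°
pole (1 + j20·0.25) = 1 + j5 → |·| ≈ 5.099, ∠ ≈ 78.69°
|L| = 2.5e+04 · 1.4142 · 1.0002 / (20.025 · 5.099) ≈ 346.32
Gain = 20 log₁₀(346.32) ≈ 50.79 dB
∠L = (45.00° + 1.15°) − (87.14° + 78.69°) = -119.68°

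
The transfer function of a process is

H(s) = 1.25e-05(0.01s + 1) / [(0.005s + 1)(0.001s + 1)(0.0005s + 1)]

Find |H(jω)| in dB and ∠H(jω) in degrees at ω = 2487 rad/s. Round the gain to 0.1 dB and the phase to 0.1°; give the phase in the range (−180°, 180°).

At ω = 2487 rad/s:
zero (1 + j2487·0.01) = 1 + j24.87 → |·| ≈ 24.89, ∠ ≈ 87.70°
pole (1 + j2487·0.005) = 1 + j12.435 → |·| ≈ 12.475, ∠ ≈ 85.40°
pole (1 + j2487·0.001) = 1 + j2.487 → |·| ≈ 2.6805, ∠ ≈ 68.10°
pole (1 + j2487·0.0005) = 1 + j1.2435 → |·| ≈ 1.5957, ∠ ≈ 51.19°
|H| = 1.25e-05 · 24.89 / (12.475 · 2.6805 · 1.5957) ≈ 5.8308e-06
Gain = 20 log₁₀(5.8308e-06) ≈ -104.69 dB
∠H = (87.70°) − (85.40° + 68.10° + 51.19°) = -116.99°

-104.7 dB, -117.0°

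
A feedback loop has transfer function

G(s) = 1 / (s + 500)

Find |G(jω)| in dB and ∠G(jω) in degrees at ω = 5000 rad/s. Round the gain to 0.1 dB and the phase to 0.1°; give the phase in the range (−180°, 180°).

-74.0 dB, -84.3°

Substitute s = j5000:
Numerator: 1 = 1 + j0
Denominator: (j5000) + 500 = 500 + j5000
|N| = √(1² + 0²) ≈ 1, ∠N ≈ 0.00°
|D| = √(500² + 5000²) ≈ 5024.9, ∠D ≈ 84.29°
|G| = 1 / 5024.9 ≈ 0.00019901
Gain = 20 log₁₀(0.00019901) ≈ -74.02 dB
∠G = 0.00° − 84.29° = -84.29°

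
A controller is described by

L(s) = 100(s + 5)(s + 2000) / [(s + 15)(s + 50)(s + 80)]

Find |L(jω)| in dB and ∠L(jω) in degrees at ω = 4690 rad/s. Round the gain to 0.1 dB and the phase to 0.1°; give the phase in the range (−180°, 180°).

At s = jω = j4690:
zero (s+5): 5 + j4690 → |·| = √(5²+4690²) = √21996125 ≈ 4690, ∠ = arctan(4690/5) ≈ 89.94°
zero (s+2000): 2000 + j4690 → |·| = √(2000²+4690²) = √25996100 ≈ 5098.6, ∠ = arctan(4690/2000) ≈ 66.90°
pole (s+15): 15 + j4690 → |·| = √(15²+4690²) = √21996325 ≈ 4690, ∠ = arctan(4690/15) ≈ 89.82°
pole (s+50): 50 + j4690 → |·| = √(50²+4690²) = √21998600 ≈ 4690.3, ∠ = arctan(4690/50) ≈ 89.39°
pole (s+80): 80 + j4690 → |·| = √(80²+4690²) = √22002500 ≈ 4690.7, ∠ = arctan(4690/80) ≈ 89.02°
|L| = 100 · 2.3912e+07 / 1.0318e+11 ≈ 0.023175
Gain = 20 log₁₀(0.023175) ≈ -32.70 dB
∠L = 156.84° − 268.23° = -111.39°

-32.7 dB, -111.4°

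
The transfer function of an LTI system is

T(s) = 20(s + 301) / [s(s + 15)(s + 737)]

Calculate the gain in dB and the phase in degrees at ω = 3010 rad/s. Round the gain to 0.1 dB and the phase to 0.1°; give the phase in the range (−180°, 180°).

-113.3 dB, -171.7°

At s = jω = j3010:
zero (s+301): 301 + j3010 → |·| = √(301²+3010²) = √9150701 ≈ 3025, ∠ = arctan(3010/301) ≈ 84.29°
pole (s+15): 15 + j3010 → |·| = √(15²+3010²) = √9060325 ≈ 3010, ∠ = arctan(3010/15) ≈ 89.71°
pole (s+737): 737 + j3010 → |·| = √(737²+3010²) = √9603269 ≈ 3098.9, ∠ = arctan(3010/737) ≈ 76.24°
pole at origin: |s| = 3010, ∠ = 90.00° (in denominator)
|T| = 20 · 3025 / 2.8076e+10 ≈ 2.1549e-06
Gain = 20 log₁₀(2.1549e-06) ≈ -113.33 dB
∠T = 84.29° − 255.95° = -171.66°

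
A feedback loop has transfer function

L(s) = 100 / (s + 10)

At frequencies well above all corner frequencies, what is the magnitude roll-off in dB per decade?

Each pole contributes −20 dB/decade at high frequency; each zero contributes +20 dB/decade.
Net: 0 zero(s) − 1 pole(s) → -20 dB/decade.

-20 dB/decade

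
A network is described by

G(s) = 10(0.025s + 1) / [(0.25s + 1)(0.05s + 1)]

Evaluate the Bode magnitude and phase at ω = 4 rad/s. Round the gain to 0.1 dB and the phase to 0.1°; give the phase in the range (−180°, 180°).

At ω = 4 rad/s:
zero (1 + j4·0.025) = 1 + j0.1 → |·| ≈ 1.005, ∠ ≈ 5.71°
pole (1 + j4·0.25) = 1 + j1 → |·| ≈ 1.4142, ∠ ≈ 45.00°
pole (1 + j4·0.05) = 1 + j0.2 → |·| ≈ 1.0198, ∠ ≈ 11.31°
|G| = 10 · 1.005 / (1.4142 · 1.0198) ≈ 6.9685
Gain = 20 log₁₀(6.9685) ≈ 16.86 dB
∠G = (5.71°) − (45.00° + 11.31°) = -50.60°

16.9 dB, -50.6°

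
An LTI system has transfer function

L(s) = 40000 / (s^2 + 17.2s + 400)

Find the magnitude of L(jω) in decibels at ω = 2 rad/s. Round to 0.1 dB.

40.1 dB

At s = jω = j2:
quadratic: (j2)² + 17.2·j2 + 400 = 396 + j34.4 → |·| ≈ 397.49, ∠ ≈ 4.96°
|L| = 40000 / 397.49 ≈ 100.63
Gain = 20 log₁₀(100.63) ≈ 40.05 dB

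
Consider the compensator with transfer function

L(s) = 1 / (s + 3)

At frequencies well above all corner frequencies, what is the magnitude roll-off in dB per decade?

-20 dB/decade

Each pole contributes −20 dB/decade at high frequency; each zero contributes +20 dB/decade.
Net: 0 zero(s) − 1 pole(s) → -20 dB/decade.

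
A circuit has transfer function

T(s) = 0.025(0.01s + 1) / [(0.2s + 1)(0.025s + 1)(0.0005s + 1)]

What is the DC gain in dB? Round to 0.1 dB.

T(0) = 0.025 · 1 / 1 = 0.025
20 log₁₀(0.025) ≈ -32.04 dB

-32.0 dB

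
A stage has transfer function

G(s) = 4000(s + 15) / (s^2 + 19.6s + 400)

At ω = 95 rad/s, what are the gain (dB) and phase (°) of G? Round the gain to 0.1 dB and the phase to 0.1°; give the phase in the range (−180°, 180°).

32.8 dB, -86.8°

At s = jω = j95:
zero (s+15): 15 + j95 → |·| = √(15²+95²) = √9250 ≈ 96.177, ∠ = arctan(95/15) ≈ 81.03°
quadratic: (j95)² + 19.6·j95 + 400 = -8625 + j1862 → |·| ≈ 8823.7, ∠ ≈ 167.82°
|G| = 4000 · 96.177 / 8823.7 ≈ 43.599
Gain = 20 log₁₀(43.599) ≈ 32.79 dB
∠G = 81.03° − 167.82° = -86.79°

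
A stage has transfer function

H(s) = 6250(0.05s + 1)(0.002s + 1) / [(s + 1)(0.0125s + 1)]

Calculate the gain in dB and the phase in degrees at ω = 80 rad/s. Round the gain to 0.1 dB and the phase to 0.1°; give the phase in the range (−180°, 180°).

47.3 dB, -49.2°

At ω = 80 rad/s:
zero (1 + j80·0.05) = 1 + j4 → |·| ≈ 4.1231, ∠ ≈ 75.96°
zero (1 + j80·0.002) = 1 + j0.16 → |·| ≈ 1.0127, ∠ ≈ 9.09°
pole (1 + j80·1) = 1 + j80 → |·| ≈ 80.006, ∠ ≈ 89.28°
pole (1 + j80·0.0125) = 1 + j1 → |·| ≈ 1.4142, ∠ ≈ 45.00°
|H| = 6250 · 4.1231 · 1.0127 / (80.006 · 1.4142) ≈ 230.65
Gain = 20 log₁₀(230.65) ≈ 47.26 dB
∠H = (75.96° + 9.09°) − (89.28° + 45.00°) = -49.23°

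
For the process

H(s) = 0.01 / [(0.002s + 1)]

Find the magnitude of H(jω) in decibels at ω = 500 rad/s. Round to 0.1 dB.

At ω = 500 rad/s:
pole (1 + j500·0.002) = 1 + j1 → |·| ≈ 1.4142, ∠ ≈ 45.00°
|H| = 0.01 · 1 / (1.4142) ≈ 0.0070711
Gain = 20 log₁₀(0.0070711) ≈ -43.01 dB

-43.0 dB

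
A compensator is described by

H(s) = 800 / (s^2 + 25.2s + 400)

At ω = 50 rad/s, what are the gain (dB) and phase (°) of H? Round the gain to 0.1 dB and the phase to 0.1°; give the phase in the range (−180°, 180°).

-9.7 dB, -149.0°

At s = jω = j50:
quadratic: (j50)² + 25.2·j50 + 400 = -2100 + j1260 → |·| ≈ 2449, ∠ ≈ 149.04°
|H| = 800 / 2449 ≈ 0.32666
Gain = 20 log₁₀(0.32666) ≈ -9.72 dB
∠H = 0.00° − 149.04° = -149.04°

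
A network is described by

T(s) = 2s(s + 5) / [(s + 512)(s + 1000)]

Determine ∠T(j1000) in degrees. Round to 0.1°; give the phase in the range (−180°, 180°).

At s = jω = j1000:
zero (s+5): 5 + j1000 → |·| = √(5²+1000²) = √1000025 ≈ 1000, ∠ = arctan(1000/5) ≈ 89.71°
zero at origin: s = j1000 → |·| = 1000, ∠ = 90.00°
pole (s+512): 512 + j1000 → |·| = √(512²+1000²) = √1262144 ≈ 1123.5, ∠ = arctan(1000/512) ≈ 62.89°
pole (s+1000): 1000 + j1000 → |·| = √(1000²+1000²) = √2000000 ≈ 1414.2, ∠ = arctan(1000/1000) ≈ 45.00°
∠T = 179.71° − 107.89° = 71.82°

71.8°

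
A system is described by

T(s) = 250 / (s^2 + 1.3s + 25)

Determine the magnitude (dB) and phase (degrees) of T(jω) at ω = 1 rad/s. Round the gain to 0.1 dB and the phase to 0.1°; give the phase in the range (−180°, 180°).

20.3 dB, -3.1°

At s = jω = j1:
quadratic: (j1)² + 1.3·j1 + 25 = 24 + j1.3 → |·| ≈ 24.035, ∠ ≈ 3.10°
|T| = 250 / 24.035 ≈ 10.401
Gain = 20 log₁₀(10.401) ≈ 20.34 dB
∠T = 0.00° − 3.10° = -3.10°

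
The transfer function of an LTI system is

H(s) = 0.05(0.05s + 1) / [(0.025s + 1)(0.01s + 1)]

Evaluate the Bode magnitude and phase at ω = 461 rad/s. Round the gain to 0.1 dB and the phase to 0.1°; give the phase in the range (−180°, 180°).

-33.5 dB, -75.3°

At ω = 461 rad/s:
zero (1 + j461·0.05) = 1 + j23.05 → |·| ≈ 23.072, ∠ ≈ 87.52°
pole (1 + j461·0.025) = 1 + j11.525 → |·| ≈ 11.568, ∠ ≈ 85.04°
pole (1 + j461·0.01) = 1 + j4.61 → |·| ≈ 4.7172, ∠ ≈ 77.76°
|H| = 0.05 · 23.072 / (11.568 · 4.7172) ≈ 0.02114
Gain = 20 log₁₀(0.02114) ≈ -33.50 dB
∠H = (87.52°) − (85.04° + 77.76°) = -75.28°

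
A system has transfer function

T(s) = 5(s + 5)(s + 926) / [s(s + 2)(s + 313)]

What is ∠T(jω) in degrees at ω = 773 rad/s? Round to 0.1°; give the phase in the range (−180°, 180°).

-118.3°

At s = jω = j773:
zero (s+5): 5 + j773 → |·| = √(5²+773²) = √597554 ≈ 773.02, ∠ = arctan(773/5) ≈ 89.63°
zero (s+926): 926 + j773 → |·| = √(926²+773²) = √1455005 ≈ 1206.2, ∠ = arctan(773/926) ≈ 39.85°
pole (s+2): 2 + j773 → |·| = √(2²+773²) = √597533 ≈ 773, ∠ = arctan(773/2) ≈ 89.85°
pole (s+313): 313 + j773 → |·| = √(313²+773²) = √695498 ≈ 833.97, ∠ = arctan(773/313) ≈ 67.96°
pole at origin: |s| = 773, ∠ = 90.00° (in denominator)
∠T = 129.48° − 247.81° = -118.33°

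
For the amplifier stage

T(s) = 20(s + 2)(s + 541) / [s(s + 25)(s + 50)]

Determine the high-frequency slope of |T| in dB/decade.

Each pole contributes −20 dB/decade at high frequency; each zero contributes +20 dB/decade.
Net: 2 zero(s) − 3 pole(s) → -20 dB/decade.

-20 dB/decade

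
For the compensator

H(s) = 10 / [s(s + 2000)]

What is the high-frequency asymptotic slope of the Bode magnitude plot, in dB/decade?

Each pole contributes −20 dB/decade at high frequency; each zero contributes +20 dB/decade.
Net: 0 zero(s) − 2 pole(s) → -40 dB/decade.

-40 dB/decade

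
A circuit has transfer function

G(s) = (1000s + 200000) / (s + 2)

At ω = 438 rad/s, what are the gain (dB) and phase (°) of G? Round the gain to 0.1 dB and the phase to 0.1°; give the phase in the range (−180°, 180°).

Substitute s = j438:
Numerator: 1000(j438) + 200000 = 200000 + j438000
Denominator: (j438) + 2 = 2 + j438
|N| = √(200000² + 438000²) ≈ 4.815e+05, ∠N ≈ 65.46°
|D| = √(2² + 438²) ≈ 438, ∠D ≈ 89.74°
|G| = 4.815e+05 / 438 ≈ 1099.3
Gain = 20 log₁₀(1099.3) ≈ 60.82 dB
∠G = 65.46° − 89.74° = -24.28°

60.8 dB, -24.3°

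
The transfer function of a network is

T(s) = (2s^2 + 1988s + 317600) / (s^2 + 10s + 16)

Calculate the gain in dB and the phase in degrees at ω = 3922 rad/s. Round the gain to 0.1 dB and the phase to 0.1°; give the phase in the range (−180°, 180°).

Substitute s = j3922:
Numerator: 2(j3922)^2 + 1988(j3922) + 317600 = -30446568 + j7796936
Denominator: (j3922)^2 + 10(j3922) + 16 = -15382068 + j39220
|N| = √(30446568² + 7796936²) ≈ 3.1429e+07, ∠N ≈ 165.64°
|D| = √(15382068² + 39220²) ≈ 1.5382e+07, ∠D ≈ 179.85°
|T| = 3.1429e+07 / 1.5382e+07 ≈ 2.0432
Gain = 20 log₁₀(2.0432) ≈ 6.21 dB
∠T = 165.64° − 179.85° = -14.21°

6.2 dB, -14.2°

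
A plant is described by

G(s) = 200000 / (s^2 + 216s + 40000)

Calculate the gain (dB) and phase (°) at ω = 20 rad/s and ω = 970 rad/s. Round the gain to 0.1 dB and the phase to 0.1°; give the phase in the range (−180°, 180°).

At s = jω = j20:
quadratic: (j20)² + 216·j20 + 40000 = 39600 + j4320 → |·| ≈ 39835, ∠ ≈ 6.23°
|G| = 200000 / 39835 ≈ 5.0207
Gain = 20 log₁₀(5.0207) ≈ 14.02 dB
∠G = 0.00° − 6.23° = -6.23°

At s = jω = j970:
quadratic: (j970)² + 216·j970 + 40000 = -900900 + j209520 → |·| ≈ 9.2494e+05, ∠ ≈ 166.91°
|G| = 200000 / 9.2494e+05 ≈ 0.21623
Gain = 20 log₁₀(0.21623) ≈ -13.30 dB
∠G = 0.00° − 166.91° = -166.91°

ω = 20: 14.0 dB, -6.2°; ω = 970: -13.3 dB, -166.9°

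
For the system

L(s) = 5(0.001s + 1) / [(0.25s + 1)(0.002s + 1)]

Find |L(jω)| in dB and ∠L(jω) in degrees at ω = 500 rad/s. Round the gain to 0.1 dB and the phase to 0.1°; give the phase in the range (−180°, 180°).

At ω = 500 rad/s:
zero (1 + j500·0.001) = 1 + j0.5 → |·| ≈ 1.118, ∠ ≈ 26.57°
pole (1 + j500·0.25) = 1 + j125 → |·| ≈ 125, ∠ ≈ 89.54°
pole (1 + j500·0.002) = 1 + j1 → |·| ≈ 1.4142, ∠ ≈ 45.00°
|L| = 5 · 1.118 / (125 · 1.4142) ≈ 0.031622
Gain = 20 log₁₀(0.031622) ≈ -30.00 dB
∠L = (26.57°) − (89.54° + 45.00°) = -107.97°

-30.0 dB, -108.0°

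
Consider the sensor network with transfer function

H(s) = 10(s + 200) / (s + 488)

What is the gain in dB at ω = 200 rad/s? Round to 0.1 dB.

At s = jω = j200:
zero (s+200): 200 + j200 → |·| = √(200²+200²) = √80000 ≈ 282.84, ∠ = arctan(200/200) ≈ 45.00°
pole (s+488): 488 + j200 → |·| = √(488²+200²) = √278144 ≈ 527.39, ∠ = arctan(200/488) ≈ 22.29°
|H| = 10 · 282.84 / 527.39 ≈ 5.363
Gain = 20 log₁₀(5.363) ≈ 14.59 dB

14.6 dB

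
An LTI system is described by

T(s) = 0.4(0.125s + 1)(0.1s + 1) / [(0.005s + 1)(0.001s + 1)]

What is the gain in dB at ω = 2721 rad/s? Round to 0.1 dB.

59.4 dB

At ω = 2721 rad/s:
zero (1 + j2721·0.125) = 1 + j340.125 → |·| ≈ 340.13, ∠ ≈ 89.83°
zero (1 + j2721·0.1) = 1 + j272.1 → |·| ≈ 272.1, ∠ ≈ 89.79°
pole (1 + j2721·0.005) = 1 + j13.605 → |·| ≈ 13.642, ∠ ≈ 85.80°
pole (1 + j2721·0.001) = 1 + j2.721 → |·| ≈ 2.8989, ∠ ≈ 69.82°
|T| = 0.4 · 340.13 · 272.1 / (13.642 · 2.8989) ≈ 936.1
Gain = 20 log₁₀(936.1) ≈ 59.43 dB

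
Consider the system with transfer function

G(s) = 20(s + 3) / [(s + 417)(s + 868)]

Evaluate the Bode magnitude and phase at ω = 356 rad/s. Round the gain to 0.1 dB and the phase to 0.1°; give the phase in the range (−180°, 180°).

At s = jω = j356:
zero (s+3): 3 + j356 → |·| = √(3²+356²) = √126745 ≈ 356.01, ∠ = arctan(356/3) ≈ 89.52°
pole (s+417): 417 + j356 → |·| = √(417²+356²) = √300625 ≈ 548.29, ∠ = arctan(356/417) ≈ 40.49°
pole (s+868): 868 + j356 → |·| = √(868²+356²) = √880160 ≈ 938.17, ∠ = arctan(356/868) ≈ 22.30°
|G| = 20 · 356.01 / 5.1439e+05 ≈ 0.013842
Gain = 20 log₁₀(0.013842) ≈ -37.18 dB
∠G = 89.52° − 62.79° = 26.73°

-37.2 dB, 26.7°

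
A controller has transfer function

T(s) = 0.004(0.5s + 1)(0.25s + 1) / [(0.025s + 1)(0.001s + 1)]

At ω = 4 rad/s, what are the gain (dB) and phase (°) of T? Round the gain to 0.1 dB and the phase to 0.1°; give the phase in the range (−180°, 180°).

-38.0 dB, 102.5°

At ω = 4 rad/s:
zero (1 + j4·0.5) = 1 + j2 → |·| ≈ 2.2361, ∠ ≈ 63.43°
zero (1 + j4·0.25) = 1 + j1 → |·| ≈ 1.4142, ∠ ≈ 45.00°
pole (1 + j4·0.025) = 1 + j0.1 → |·| ≈ 1.005, ∠ ≈ 5.71°
pole (1 + j4·0.001) = 1 + j0.004 → |·| ≈ 1, ∠ ≈ 0.23°
|T| = 0.004 · 2.2361 · 1.4142 / (1.005 · 1) ≈ 0.012586
Gain = 20 log₁₀(0.012586) ≈ -38.00 dB
∠T = (63.43° + 45.00°) − (5.71° + 0.23°) = 102.49°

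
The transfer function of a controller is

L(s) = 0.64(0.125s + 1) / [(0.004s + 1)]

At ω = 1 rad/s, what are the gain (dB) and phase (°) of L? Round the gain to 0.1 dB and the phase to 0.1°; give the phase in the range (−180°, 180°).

-3.8 dB, 6.9°

At ω = 1 rad/s:
zero (1 + j1·0.125) = 1 + j0.125 → |·| ≈ 1.0078, ∠ ≈ 7.13°
pole (1 + j1·0.004) = 1 + j0.004 → |·| ≈ 1, ∠ ≈ 0.23°
|L| = 0.64 · 1.0078 / (1) ≈ 0.64499
Gain = 20 log₁₀(0.64499) ≈ -3.81 dB
∠L = (7.13°) − (0.23°) = 6.90°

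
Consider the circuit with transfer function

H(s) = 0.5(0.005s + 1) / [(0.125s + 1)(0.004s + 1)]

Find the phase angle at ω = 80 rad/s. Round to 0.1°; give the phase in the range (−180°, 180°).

At ω = 80 rad/s:
zero (1 + j80·0.005) = 1 + j0.4 → |·| ≈ 1.077, ∠ ≈ 21.80°
pole (1 + j80·0.125) = 1 + j10 → |·| ≈ 10.05, ∠ ≈ 84.29°
pole (1 + j80·0.004) = 1 + j0.32 → |·| ≈ 1.05, ∠ ≈ 17.74°
∠H = (21.80°) − (84.29° + 17.74°) = -80.23°

-80.2°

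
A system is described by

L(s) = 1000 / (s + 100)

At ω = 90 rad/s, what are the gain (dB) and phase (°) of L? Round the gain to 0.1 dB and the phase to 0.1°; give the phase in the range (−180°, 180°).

At s = jω = j90:
pole (s+100): 100 + j90 → |·| = √(100²+90²) = √18100 ≈ 134.54, ∠ = arctan(90/100) ≈ 41.99°
|L| = 1000 / 134.54 ≈ 7.4327
Gain = 20 log₁₀(7.4327) ≈ 17.42 dB
∠L = 0.00° − 41.99° = -41.99°

17.4 dB, -42.0°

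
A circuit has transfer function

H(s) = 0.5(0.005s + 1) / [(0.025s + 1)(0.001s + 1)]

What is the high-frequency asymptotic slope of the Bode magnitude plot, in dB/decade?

Each pole contributes −20 dB/decade at high frequency; each zero contributes +20 dB/decade.
Net: 1 zero(s) − 2 pole(s) → -20 dB/decade.

-20 dB/decade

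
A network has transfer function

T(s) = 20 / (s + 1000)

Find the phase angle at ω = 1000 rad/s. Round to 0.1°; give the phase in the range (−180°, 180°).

At s = jω = j1000:
pole (s+1000): 1000 + j1000 → |·| = √(1000²+1000²) = √2000000 ≈ 1414.2, ∠ = arctan(1000/1000) ≈ 45.00°
∠T = 0.00° − 45.00° = -45.00°

-45.0°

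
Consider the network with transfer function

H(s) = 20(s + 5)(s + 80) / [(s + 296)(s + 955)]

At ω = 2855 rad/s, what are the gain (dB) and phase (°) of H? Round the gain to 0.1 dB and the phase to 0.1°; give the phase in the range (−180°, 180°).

25.5 dB, 22.7°

At s = jω = j2855:
zero (s+5): 5 + j2855 → |·| = √(5²+2855²) = √8151050 ≈ 2855, ∠ = arctan(2855/5) ≈ 89.90°
zero (s+80): 80 + j2855 → |·| = √(80²+2855²) = √8157425 ≈ 2856.1, ∠ = arctan(2855/80) ≈ 88.39°
pole (s+296): 296 + j2855 → |·| = √(296²+2855²) = √8238641 ≈ 2870.3, ∠ = arctan(2855/296) ≈ 84.08°
pole (s+955): 955 + j2855 → |·| = √(955²+2855²) = √9063050 ≈ 3010.5, ∠ = arctan(2855/955) ≈ 71.50°
|H| = 20 · 8.1542e+06 / 8.641e+06 ≈ 18.873
Gain = 20 log₁₀(18.873) ≈ 25.52 dB
∠H = 178.29° − 155.58° = 22.71°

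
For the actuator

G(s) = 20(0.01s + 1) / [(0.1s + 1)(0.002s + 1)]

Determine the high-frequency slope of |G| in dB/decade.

Each pole contributes −20 dB/decade at high frequency; each zero contributes +20 dB/decade.
Net: 1 zero(s) − 2 pole(s) → -20 dB/decade.

-20 dB/decade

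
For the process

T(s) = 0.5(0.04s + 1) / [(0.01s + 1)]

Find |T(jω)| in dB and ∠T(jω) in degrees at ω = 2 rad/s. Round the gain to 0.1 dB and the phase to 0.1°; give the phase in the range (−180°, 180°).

-6.0 dB, 3.4°

At ω = 2 rad/s:
zero (1 + j2·0.04) = 1 + j0.08 → |·| ≈ 1.0032, ∠ ≈ 4.57°
pole (1 + j2·0.01) = 1 + j0.02 → |·| ≈ 1.0002, ∠ ≈ 1.15°
|T| = 0.5 · 1.0032 / (1.0002) ≈ 0.5015
Gain = 20 log₁₀(0.5015) ≈ -5.99 dB
∠T = (4.57°) − (1.15°) = 3.42°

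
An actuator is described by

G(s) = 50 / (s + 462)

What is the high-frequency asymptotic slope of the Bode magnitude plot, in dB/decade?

Each pole contributes −20 dB/decade at high frequency; each zero contributes +20 dB/decade.
Net: 0 zero(s) − 1 pole(s) → -20 dB/decade.

-20 dB/decade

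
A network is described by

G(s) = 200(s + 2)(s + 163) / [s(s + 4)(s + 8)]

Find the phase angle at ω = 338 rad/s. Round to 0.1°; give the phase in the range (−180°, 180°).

-114.1°

At s = jω = j338:
zero (s+2): 2 + j338 → |·| = √(2²+338²) = √114248 ≈ 338.01, ∠ = arctan(338/2) ≈ 89.66°
zero (s+163): 163 + j338 → |·| = √(163²+338²) = √140813 ≈ 375.25, ∠ = arctan(338/163) ≈ 64.25°
pole (s+4): 4 + j338 → |·| = √(4²+338²) = √114260 ≈ 338.02, ∠ = arctan(338/4) ≈ 89.32°
pole (s+8): 8 + j338 → |·| = √(8²+338²) = √114308 ≈ 338.09, ∠ = arctan(338/8) ≈ 88.64°
pole at origin: |s| = 338, ∠ = 90.00° (in denominator)
∠G = 153.91° − 267.96° = -114.05°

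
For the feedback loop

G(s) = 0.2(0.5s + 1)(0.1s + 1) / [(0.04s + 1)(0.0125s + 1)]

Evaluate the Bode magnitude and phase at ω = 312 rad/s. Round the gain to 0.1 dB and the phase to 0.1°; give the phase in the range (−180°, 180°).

At ω = 312 rad/s:
zero (1 + j312·0.5) = 1 + j156 → |·| ≈ 156, ∠ ≈ 89.63°
zero (1 + j312·0.1) = 1 + j31.2 → |·| ≈ 31.216, ∠ ≈ 88.16°
pole (1 + j312·0.04) = 1 + j12.48 → |·| ≈ 12.52, ∠ ≈ 85.42°
pole (1 + j312·0.0125) = 1 + j3.9 → |·| ≈ 4.0262, ∠ ≈ 75.62°
|G| = 0.2 · 156 · 31.216 / (12.52 · 4.0262) ≈ 19.321
Gain = 20 log₁₀(19.321) ≈ 25.72 dB
∠G = (89.63° + 88.16°) − (85.42° + 75.62°) = 16.75°

25.7 dB, 16.8°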